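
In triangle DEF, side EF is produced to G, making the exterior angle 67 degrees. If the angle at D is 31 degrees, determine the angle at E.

The exterior angle theorem states that an exterior angle equals the sum of the two non-adjacent interior angles.
So 67 = 31 + angle E, which gives angle E = 67 - 31 = 36 degrees.

36 degrees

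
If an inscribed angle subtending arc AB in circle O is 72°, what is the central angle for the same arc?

Central angle = 2 × 72° = 144° (inscribed angle theorem).

144°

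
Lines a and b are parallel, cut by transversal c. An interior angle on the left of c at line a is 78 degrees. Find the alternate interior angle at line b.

Alternate interior angles lie on opposite sides of the transversal, between the parallel lines.
By the alternate interior angle theorem, they are equal: 78 degrees.

78 degrees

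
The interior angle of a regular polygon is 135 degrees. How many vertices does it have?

The exterior angle is the supplement of the interior angle: 180 - 135 = 45 degrees.
Since the exterior angles of any convex polygon sum to 360 degrees, the number of sides is 360 / 45 = 8.

8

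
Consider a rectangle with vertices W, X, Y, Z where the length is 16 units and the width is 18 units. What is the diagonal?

d = sqrt(16^2 + 18^2) = sqrt(580) = 2*sqrt(145)

2*sqrt(145)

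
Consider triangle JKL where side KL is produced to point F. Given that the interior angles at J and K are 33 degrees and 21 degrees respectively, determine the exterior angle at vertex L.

Exterior angle = 33 + 21 = 54 degrees (exterior angle theorem).

54 degrees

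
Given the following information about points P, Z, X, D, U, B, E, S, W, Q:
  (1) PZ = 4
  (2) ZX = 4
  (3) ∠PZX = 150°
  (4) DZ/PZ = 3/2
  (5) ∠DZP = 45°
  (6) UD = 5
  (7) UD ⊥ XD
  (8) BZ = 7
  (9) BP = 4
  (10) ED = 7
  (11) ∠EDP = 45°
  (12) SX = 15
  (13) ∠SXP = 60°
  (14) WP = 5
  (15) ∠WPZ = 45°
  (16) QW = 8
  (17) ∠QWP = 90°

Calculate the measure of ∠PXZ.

Step 1: By the law of cosines on triangle XZP: XP² = 4² + 4² − 2·4·4·cos(150°) = 59.71, so XP ≈ 7.73.
Step 2: By the inverse law of cosines on triangle PXZ: cos(∠PXZ) = (7.73² + 4² − 4²) / (2·7.73·4) = 59.71/61.82 = 0.9659, so ∠PXZ = 15°.

Therefore, the measure of angle ∠PXZ = 15°.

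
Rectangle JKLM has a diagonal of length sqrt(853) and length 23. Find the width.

Using the Pythagorean theorem: d^2 = a^2 + b^2
b^2 = d^2 - a^2
b^2 = 853 - 529
b^2 = 324
b = sqrt(324) = 18

18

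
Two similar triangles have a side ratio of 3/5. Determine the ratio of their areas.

Area ratio = (side ratio)^2 = (3/5)^2 = 9:25.

9:25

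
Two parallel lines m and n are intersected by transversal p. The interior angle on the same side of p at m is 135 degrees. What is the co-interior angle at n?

Co-interior (same-side interior) angles are between the parallel lines on the same side of the transversal.
Unlike corresponding or alternate interior angles, they are supplementary rather than equal.
So the angle = 180 - 135 = 45 degrees.

45 degrees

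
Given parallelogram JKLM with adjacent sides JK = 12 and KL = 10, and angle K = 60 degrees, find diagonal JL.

Using the law of cosines:
d^2 = 12^2 + 10^2 - 2(12)(10)cos(60 degrees)
d^2 = 144 + 100 - 240*1/2
d^2 = 124
d = 2*sqrt(31)

2*sqrt(31)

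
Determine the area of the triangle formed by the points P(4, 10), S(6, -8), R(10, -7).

Using the Shoelace formula for a triangle:
Area = (1/2)|x0(y1 - y2) + x1(y2 - y0) + x2(y0 - y1)|
Area = (1/2)|4(-8 - -7) + 6(-7 - 10) + 10(10 - -8)|
Area = (1/2)|-4 + -102 + 180|
Area = (1/2)|74|
Area = (1/2)(74)
Area = 37

37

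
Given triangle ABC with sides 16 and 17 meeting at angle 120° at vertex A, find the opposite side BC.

Law of cosines: BC^2 = 16^2 + 17^2 - 2(16)(17)cos(120°) = 817, so BC = sqrt(817).

sqrt(817)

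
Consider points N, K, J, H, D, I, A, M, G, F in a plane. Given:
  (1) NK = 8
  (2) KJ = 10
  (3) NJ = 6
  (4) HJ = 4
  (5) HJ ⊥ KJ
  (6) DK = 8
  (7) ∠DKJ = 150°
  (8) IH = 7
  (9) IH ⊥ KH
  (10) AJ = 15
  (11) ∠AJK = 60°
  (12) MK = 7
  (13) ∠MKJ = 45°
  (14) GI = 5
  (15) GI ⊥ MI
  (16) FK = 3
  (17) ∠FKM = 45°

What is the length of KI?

Step 1: By the law of cosines on triangle HJK: HK² = 4² + 10² − 2·4·10·cos(90°) = 116, so HK = 2·√29.
Step 2: By the law of cosines on triangle KHI: KI² = (2·√29)² + 7² − 2·2·√29·7·cos(90°) = 165, so KI = √165.

Therefore, the length of KI = √165.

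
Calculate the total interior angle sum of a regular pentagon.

The sum of interior angles of an n-sided polygon is (n - 2) * 180.
For n = 5: (5 - 2) * 180 = 3 * 180 = 540 degrees.

540 degrees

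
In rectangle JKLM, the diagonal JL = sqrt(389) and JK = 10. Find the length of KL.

b = sqrt(d^2 - a^2) = sqrt(389 - 100) = sqrt(289) = 17

17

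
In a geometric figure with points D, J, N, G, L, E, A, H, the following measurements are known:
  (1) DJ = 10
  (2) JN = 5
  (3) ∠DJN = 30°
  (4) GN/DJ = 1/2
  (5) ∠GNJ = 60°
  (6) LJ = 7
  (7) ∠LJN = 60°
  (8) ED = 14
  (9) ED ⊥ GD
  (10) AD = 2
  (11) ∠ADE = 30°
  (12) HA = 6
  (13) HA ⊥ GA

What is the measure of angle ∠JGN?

From the given relations: GN = 1/2·DJ = 1/2·10 = 5.
Step 1: By the law of cosines on triangle GNJ: GJ² = 5² + 5² − 2·5·5·cos(60°) = 25, so GJ = 5.
Step 2: By the inverse law of cosines on triangle JGN: cos(∠JGN) = (5² + 5² − 5²) / (2·5·5) = 25/50 = 0.5, so ∠JGN = 60°.

Therefore, the measure of angle ∠JGN = 60°.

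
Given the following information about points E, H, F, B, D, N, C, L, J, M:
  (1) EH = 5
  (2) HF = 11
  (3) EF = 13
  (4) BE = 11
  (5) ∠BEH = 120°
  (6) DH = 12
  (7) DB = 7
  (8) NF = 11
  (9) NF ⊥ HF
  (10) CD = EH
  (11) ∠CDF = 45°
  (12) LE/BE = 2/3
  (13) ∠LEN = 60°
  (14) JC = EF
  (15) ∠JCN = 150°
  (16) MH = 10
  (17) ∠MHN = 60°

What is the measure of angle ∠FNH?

Step 1: By the law of cosines on triangle NFH: NH² = 11² + 11² − 2·11·11·cos(90°) = 242, so NH = 11·√2.
Step 2: By the inverse law of cosines on triangle FNH: cos(∠FNH) = (11² + (11·√2)² − 11²) / (2·11·11·√2) = 242/342.24 = 0.7071, so ∠FNH = 45°.

Therefore, the measure of angle ∠FNH = 45°.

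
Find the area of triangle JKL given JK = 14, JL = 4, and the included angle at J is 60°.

Area = (1/2) * JK * JL * sin(J)
Area = (1/2) * 14 * 4 * sin(60°)
Area = (1/2) * 14 * 4 * sqrt(3)/2
Area = 14*sqrt(3)

14*sqrt(3)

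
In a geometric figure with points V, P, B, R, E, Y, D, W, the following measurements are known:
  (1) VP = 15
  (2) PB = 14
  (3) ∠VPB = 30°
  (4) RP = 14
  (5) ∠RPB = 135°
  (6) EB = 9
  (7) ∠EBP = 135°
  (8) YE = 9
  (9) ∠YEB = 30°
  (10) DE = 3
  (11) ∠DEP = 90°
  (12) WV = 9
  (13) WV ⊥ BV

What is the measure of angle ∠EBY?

Step 1: By the law of cosines on triangle BEY: BY² = 9² + 9² − 2·9·9·cos(30°) = 21.7, so BY ≈ 4.66.
Step 2: By the inverse law of cosines on triangle EBY: cos(∠EBY) = (9² + 4.66² − 9²) / (2·9·4.66) = 21.7/83.86 = 0.2588, so ∠EBY = 75°.

Therefore, the measure of angle ∠EBY = 75°.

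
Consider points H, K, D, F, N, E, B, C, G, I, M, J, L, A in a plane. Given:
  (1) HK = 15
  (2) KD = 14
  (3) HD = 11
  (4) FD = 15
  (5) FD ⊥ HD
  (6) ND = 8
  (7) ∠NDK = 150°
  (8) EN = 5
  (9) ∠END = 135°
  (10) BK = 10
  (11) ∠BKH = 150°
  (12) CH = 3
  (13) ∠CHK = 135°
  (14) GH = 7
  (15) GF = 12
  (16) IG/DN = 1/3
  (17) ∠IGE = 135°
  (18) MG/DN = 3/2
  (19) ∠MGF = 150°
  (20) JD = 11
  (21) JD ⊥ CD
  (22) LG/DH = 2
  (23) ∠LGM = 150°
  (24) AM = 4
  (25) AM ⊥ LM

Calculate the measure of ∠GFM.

From the given relations: MG = 3/2·DN = 3/2·8 = 12.
Step 1: By the law of cosines on triangle FGM: FM² = 12² + 12² − 2·12·12·cos(150°) = 537.42, so FM ≈ 23.18.
Step 2: By the inverse law of cosines on triangle GFM: cos(∠GFM) = (12² + 23.18² − 12²) / (2·12·23.18) = 537.42/556.37 = 0.9659, so ∠GFM = 15°.

Therefore, the measure of angle ∠GFM = 15°.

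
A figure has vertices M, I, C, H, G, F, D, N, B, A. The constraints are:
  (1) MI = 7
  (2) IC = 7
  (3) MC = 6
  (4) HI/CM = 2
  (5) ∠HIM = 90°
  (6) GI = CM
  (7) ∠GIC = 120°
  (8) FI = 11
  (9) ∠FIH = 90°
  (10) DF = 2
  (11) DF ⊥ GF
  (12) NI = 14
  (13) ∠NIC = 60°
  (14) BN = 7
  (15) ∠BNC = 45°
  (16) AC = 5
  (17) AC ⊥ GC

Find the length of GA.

From the given relations: GI = CM = 6.
Step 1: By the law of cosines on triangle CIG: CG² = 7² + 6² − 2·7·6·cos(120°) = 127, so CG = √127.
Step 2: By the law of cosines on triangle GCA: GA² = √127² + 5² − 2·√127·5·cos(90°) = 152, so GA = 2·√38.

Therefore, the length of GA = 2·√38.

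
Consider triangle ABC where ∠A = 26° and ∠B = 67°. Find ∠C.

Let angle C = x. Then 26 + 67 + x = 180.
x = 180 - 93 = 87 degrees.

87 degrees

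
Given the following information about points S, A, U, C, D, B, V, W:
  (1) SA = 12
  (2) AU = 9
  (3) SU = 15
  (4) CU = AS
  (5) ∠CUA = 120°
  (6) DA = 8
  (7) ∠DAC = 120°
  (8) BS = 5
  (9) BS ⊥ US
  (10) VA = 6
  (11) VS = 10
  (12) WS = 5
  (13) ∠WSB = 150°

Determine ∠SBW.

Step 1: By the law of cosines on triangle BSW: BW² = 5² + 5² − 2·5·5·cos(150°) = 93.3, so BW ≈ 9.66.
Step 2: By the inverse law of cosines on triangle SBW: cos(∠SBW) = (5² + 9.66² − 5²) / (2·5·9.66) = 93.3/96.59 = 0.9659, so ∠SBW = 15°.

Therefore, the measure of angle ∠SBW = 15°.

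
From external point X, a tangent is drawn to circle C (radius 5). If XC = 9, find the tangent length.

tangent = √(d² - r²) = √(9² - 5²) = √(81 - 25) = √56 = 2*sqrt(14)

2*sqrt(14)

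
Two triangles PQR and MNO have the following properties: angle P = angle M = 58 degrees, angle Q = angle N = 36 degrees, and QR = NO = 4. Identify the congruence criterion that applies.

The given information provides:
angle P = angle M = 58 degrees, angle Q = angle N = 36 degrees, and QR = NO = 4
This matches the AAS congruence theorem.
Two pairs of corresponding angles and a non-included side are equal (Angle-Angle-Side).

AAS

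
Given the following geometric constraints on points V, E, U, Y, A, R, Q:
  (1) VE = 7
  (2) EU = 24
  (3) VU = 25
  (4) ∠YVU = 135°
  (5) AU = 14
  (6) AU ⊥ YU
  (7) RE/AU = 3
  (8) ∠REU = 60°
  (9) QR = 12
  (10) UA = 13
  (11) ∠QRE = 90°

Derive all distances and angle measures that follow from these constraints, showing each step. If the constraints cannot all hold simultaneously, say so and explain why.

These constraints are not satisfiable: (5) AU = 14 and (10) UA = 13 assign two different lengths to the same segment. No planar figure meets all of them, so nothing further can be derived.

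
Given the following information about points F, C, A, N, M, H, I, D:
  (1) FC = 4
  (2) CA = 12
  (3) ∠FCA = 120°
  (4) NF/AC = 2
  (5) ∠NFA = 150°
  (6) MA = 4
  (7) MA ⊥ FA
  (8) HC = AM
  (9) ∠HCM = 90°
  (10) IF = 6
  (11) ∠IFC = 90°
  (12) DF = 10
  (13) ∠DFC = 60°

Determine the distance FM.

Step 1: By the law of cosines on triangle FCA: FA² = 4² + 12² − 2·4·12·cos(120°) = 208, so FA = 4·√13.
Step 2: By the law of cosines on triangle FAM: FM² = (4·√13)² + 4² − 2·4·√13·4·cos(90°) = 224, so FM = 4·√14.

Therefore, the length of FM = 4·√14.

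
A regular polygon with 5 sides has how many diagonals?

Each of the 5 vertices connects to 2 non-adjacent vertices via diagonals.
Total connections = 5 × 2 = 10, but each diagonal is counted twice.
Number of diagonals = 10 / 2 = 5.

5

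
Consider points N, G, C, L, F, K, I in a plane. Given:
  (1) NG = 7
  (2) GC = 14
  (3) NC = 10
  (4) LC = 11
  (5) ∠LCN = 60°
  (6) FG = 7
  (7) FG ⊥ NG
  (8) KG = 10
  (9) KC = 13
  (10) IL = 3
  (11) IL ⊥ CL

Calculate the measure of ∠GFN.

Step 1: By the law of cosines on triangle FGN: FN² = 7² + 7² − 2·7·7·cos(90°) = 98, so FN = 7·√2.
Step 2: By the inverse law of cosines on triangle GFN: cos(∠GFN) = (7² + (7·√2)² − 7²) / (2·7·7·√2) = 98/138.59 = 0.7071, so ∠GFN = 45°.

Therefore, the measure of angle ∠GFN = 45°.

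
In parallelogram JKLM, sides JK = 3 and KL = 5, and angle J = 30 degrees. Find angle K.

Consecutive angles are supplementary: angle K = 180 - 30 = 150 degrees.

150 degrees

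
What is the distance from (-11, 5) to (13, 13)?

d = sqrt((24)^2 + (8)^2) = sqrt(640) = 8*sqrt(10)

8*sqrt(10)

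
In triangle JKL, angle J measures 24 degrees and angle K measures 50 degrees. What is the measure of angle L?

Let angle L = x. Then 24 + 50 + x = 180.
x = 180 - 74 = 106 degrees.

106 degrees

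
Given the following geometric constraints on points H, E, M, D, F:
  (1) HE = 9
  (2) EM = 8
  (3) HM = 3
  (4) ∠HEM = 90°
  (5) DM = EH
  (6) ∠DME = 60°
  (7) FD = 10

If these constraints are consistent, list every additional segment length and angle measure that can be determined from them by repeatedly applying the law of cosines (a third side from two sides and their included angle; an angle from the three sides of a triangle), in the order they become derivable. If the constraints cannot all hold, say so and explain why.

These constraints are not satisfiable: (1), (2) and (3) fix all three sides of triangle HEM, so by the law of cosines cos(∠HEM) = (9² + 8² − 3²) / (2·9·8) = 0.9444, i.e. ∠HEM ≈ 19.19°, which contradicts (4) ∠HEM = 90°. No planar figure meets all of them, so nothing further can be derived.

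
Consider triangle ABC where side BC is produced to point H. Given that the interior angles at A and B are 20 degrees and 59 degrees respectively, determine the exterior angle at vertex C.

Exterior angle = 20 + 59 = 79 degrees (exterior angle theorem).

79 degrees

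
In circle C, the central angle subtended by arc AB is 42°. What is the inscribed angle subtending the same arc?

By the inscribed angle theorem, the inscribed angle is half the central angle.
Inscribed angle = 42° / 2 = 21°

21°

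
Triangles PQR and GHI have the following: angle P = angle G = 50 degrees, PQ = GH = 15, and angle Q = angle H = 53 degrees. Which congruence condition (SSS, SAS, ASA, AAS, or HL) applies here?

The given information provides:
angle P = angle G = 50 degrees, PQ = GH = 15, and angle Q = angle H = 53 degrees
This matches the ASA congruence theorem.
Two pairs of corresponding angles and the included side are equal (Angle-Side-Angle).

ASA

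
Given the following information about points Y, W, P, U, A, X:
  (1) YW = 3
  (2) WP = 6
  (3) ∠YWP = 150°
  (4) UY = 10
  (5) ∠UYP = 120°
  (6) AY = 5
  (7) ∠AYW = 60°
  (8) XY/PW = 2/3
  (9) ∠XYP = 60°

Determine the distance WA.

Step 1: By the law of cosines on triangle WYA: WA² = 3² + 5² − 2·3·5·cos(60°) = 19, so WA = √19.

Therefore, the length of WA = √19.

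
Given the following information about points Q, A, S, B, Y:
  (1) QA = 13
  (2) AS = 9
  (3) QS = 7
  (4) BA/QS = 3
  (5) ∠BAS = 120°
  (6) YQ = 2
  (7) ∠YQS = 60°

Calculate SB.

From the given relations: BA = 3·QS = 3·7 = 21.
Step 1: By the law of cosines on triangle SAB: SB² = 9² + 21² − 2·9·21·cos(120°) = 711, so SB = 3·√79.

Therefore, the length of SB = 3·√79.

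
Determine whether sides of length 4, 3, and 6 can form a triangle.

Yes.
The triangle inequality requires that the sum of any two sides exceeds the third.
Here 3 + 4 = 7 > 6, so the condition is met.

Yes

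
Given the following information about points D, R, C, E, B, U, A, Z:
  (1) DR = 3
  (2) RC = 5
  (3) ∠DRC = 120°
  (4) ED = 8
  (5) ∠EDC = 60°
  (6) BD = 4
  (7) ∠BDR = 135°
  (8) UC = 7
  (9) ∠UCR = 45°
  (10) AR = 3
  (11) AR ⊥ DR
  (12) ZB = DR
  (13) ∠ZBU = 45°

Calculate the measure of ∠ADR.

Step 1: By the law of cosines on triangle DRA: DA² = 3² + 3² − 2·3·3·cos(90°) = 18, so DA = 3·√2.
Step 2: By the inverse law of cosines on triangle ADR: cos(∠ADR) = ((3·√2)² + 3² − 3²) / (2·3·√2·3) = 18/25.46 = 0.7071, so ∠ADR = 45°.

Therefore, the measure of angle ∠ADR = 45°.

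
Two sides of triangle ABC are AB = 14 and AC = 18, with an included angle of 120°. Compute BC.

By the law of cosines: BC^2 = AB^2 + AC^2 - 2*AB*AC*cos(A)
BC^2 = 14^2 + 18^2 - 2*14*18*cos(120°)
BC^2 = 196 + 324 - 504*(-1/2)
BC^2 = 772
BC = 2*sqrt(193)

2*sqrt(193)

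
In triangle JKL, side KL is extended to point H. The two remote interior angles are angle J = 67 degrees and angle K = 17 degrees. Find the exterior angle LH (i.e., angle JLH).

Exterior angle = 67 + 17 = 84 degrees (exterior angle theorem).

84 degrees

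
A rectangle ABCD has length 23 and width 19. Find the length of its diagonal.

Using the Pythagorean theorem:
d² = 23² + 19² = 529 + 361 = 890
d = sqrt(890)

sqrt(890)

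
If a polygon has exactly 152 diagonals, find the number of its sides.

Using d = n(n - 3)/2, we solve 152 = n(n - 3)/2.
So n(n - 3) = 304.
Testing n = 19: 19 * 16 = 304 = 304. Correct.
The polygon has 19 sides.

19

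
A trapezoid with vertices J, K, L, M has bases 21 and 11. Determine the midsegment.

The midsegment of a trapezoid = (base1 + base2) / 2
midsegment = (21 + 11) / 2
midsegment = 32 / 2
midsegment = 16

16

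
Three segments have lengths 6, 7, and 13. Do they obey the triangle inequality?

No.
The triangle inequality is violated: 6 + 7 = 13 ≤ 13.
These lengths cannot form a triangle.

No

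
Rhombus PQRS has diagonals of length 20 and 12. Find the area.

The diagonals of a rhombus divide it into four right triangles.
Each triangle has legs 20/ 2 = 10 and 12/2 = 6, so each has area (1/2)*10*6 = 30.
Four such triangles give total area = (d1 * d2) / 2 = 120.

120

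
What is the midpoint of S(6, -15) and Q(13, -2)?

M = ((x₁ + x₂)/2, (y₁ + y₂)/2)
= ((6 + 13)/2, (-15 + -2)/2)
= (19/2, -17/2) = (19/2, -17/2)

(19/2, -17/2)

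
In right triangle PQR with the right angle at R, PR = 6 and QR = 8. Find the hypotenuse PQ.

PQ = sqrt(6^2 + 8^2) = sqrt(100) = 10

10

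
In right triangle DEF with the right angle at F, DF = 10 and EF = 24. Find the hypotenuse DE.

By the Pythagorean theorem: DE^2 = DF^2 + EF^2
DE^2 = 10^2 + 24^2 = 100 + 576 = 676
DE = sqrt(676) = 26

26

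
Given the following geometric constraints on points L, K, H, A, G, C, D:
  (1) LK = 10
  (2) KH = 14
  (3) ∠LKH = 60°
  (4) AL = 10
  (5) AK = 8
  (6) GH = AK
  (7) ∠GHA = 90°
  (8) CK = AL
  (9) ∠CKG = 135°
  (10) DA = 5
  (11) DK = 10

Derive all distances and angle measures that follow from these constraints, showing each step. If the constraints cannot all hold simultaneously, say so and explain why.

The constraints are consistent.

From the given relations:
  GH = AK = 8
  CK = AL = 10

Step 1: From LK = 10, KH = 14, and ∠LKH = 60°, by the law of cosines:
  LH² = LK² + KH² - 2·LK·KH·cos(60°) = 100 + 196 - 140 = 156
  LH = 2·√39

Step 2: From LA = 10, LK = 10, AK = 8, by the inverse law of cosines:
  cos(∠ALK) = (LA² + LK² - AK²) / (2·LA·LK)
  ∠ALK = 47.16°

Step 3: From KA = 8, KD = 10, AD = 5, by the inverse law of cosines:
  cos(∠AKD) = (KA² + KD² - AD²) / (2·KA·KD)
  ∠AKD = 29.69°

Step 4: From KA = 8, KL = 10, AL = 10, by the inverse law of cosines:
  cos(∠AKL) = (KA² + KL² - AL²) / (2·KA·KL)
  ∠AKL = 66.42°

Step 5: From AD = 5, AK = 8, DK = 10, by the inverse law of cosines:
  cos(∠DAK) = (AD² + AK² - DK²) / (2·AD·AK)
  ∠DAK = 97.9°

Step 6: From AK = 8, AL = 10, KL = 10, by the inverse law of cosines:
  cos(∠KAL) = (AK² + AL² - KL²) / (2·AK·AL)
  ∠KAL = 66.42°

Step 7: From DA = 5, DK = 10, AK = 8, by the inverse law of cosines:
  cos(∠ADK) = (DA² + DK² - AK²) / (2·DA·DK)
  ∠ADK = 52.41°

Step 8: From LH = 2·√39, LK = 10, HK = 14, by the inverse law of cosines:
  cos(∠HLK) = (LH² + LK² - HK²) / (2·LH·LK)
  ∠HLK = 76.1°

Step 9: From HK = 14, HL = 2·√39, KL = 10, by the inverse law of cosines:
  cos(∠KHL) = (HK² + HL² - KL²) / (2·HK·HL)
  ∠KHL = 43.9°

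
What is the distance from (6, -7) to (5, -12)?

The horizontal distance is |5 - 6| = 1 and the vertical distance is |-12 - -7| = 5.
By the Pythagorean theorem, d = sqrt(1^2 + 5^2) = sqrt(26).

sqrt(26)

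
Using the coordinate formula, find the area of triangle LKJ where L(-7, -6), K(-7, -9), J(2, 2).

Using the Shoelace formula for a triangle:
Area = (1/2)|x0(y1 - y2) + x1(y2 - y0) + x2(y0 - y1)|
Area = (1/2)|-7(-9 - 2) + -7(2 - -6) + 2(-6 - -9)|
Area = (1/2)|77 + -56 + 6|
Area = (1/2)|27|
Area = (1/2)(27)
Area = 27/2

27/2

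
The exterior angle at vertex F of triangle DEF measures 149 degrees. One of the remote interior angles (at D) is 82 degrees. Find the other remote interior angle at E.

The exterior angle theorem states that an exterior angle equals the sum of the two non-adjacent interior angles.
So 149 = 82 + angle E, which gives angle E = 149 - 82 = 67 degrees.

67 degrees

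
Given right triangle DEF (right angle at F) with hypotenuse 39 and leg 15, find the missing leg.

By the Pythagorean theorem: EF^2 = DE^2 - DF^2
EF^2 = 39^2 - 15^2 = 1521 - 225 = 1296
EF = sqrt(1296) = 36

36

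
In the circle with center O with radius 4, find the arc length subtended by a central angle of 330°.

Arc length = 2πr × θ/360
= 2π × 4 × 11/12
= 22*pi/3

22*pi/3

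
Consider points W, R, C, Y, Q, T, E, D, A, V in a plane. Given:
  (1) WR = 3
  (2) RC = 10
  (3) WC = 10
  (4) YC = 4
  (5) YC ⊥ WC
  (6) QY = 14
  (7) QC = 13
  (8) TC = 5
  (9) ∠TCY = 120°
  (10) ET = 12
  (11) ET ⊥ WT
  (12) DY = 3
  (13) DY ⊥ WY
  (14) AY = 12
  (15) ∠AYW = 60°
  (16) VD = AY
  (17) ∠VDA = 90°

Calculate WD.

Step 1: By the law of cosines on triangle WCY: WY² = 10² + 4² − 2·10·4·cos(90°) = 116, so WY = 2·√29.
Step 2: By the law of cosines on triangle WYD: WD² = (2·√29)² + 3² − 2·2·√29·3·cos(90°) = 125, so WD = 5·√5.

Therefore, the length of WD = 5·√5.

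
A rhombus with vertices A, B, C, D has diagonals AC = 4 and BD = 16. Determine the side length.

The diagonals of a rhombus bisect each other at right angles.
Half-diagonals: 4/2 = 2 and 16/2 = 8
side = sqrt(2^2 + 8^2)
side = sqrt(4 + 64)
side = sqrt(68) = 2*sqrt(17)

2*sqrt(17)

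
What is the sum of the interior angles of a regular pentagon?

The sum of interior angles of an n-sided polygon is (n - 2) * 180.
For n = 5: (5 - 2) * 180 = 3 * 180 = 540 degrees.

540 degrees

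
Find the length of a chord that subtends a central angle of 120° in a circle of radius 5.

Drop a perpendicular from the center to the chord, bisecting both the chord and the central angle.
Each half-chord = r sin(θ/2) = 5 sin(60°).
The full chord = 2 × 5 × sin(60°) = 5*sqrt(3).

5*sqrt(3)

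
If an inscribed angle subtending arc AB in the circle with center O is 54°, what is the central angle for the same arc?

The inscribed angle theorem states that a central angle is always twice any inscribed angle that subtends the same arc.
Since the inscribed angle is 54°, the central angle = 2 × 54° = 108°.

108°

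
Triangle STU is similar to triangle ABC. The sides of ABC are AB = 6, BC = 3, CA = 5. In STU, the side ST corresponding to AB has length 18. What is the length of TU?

Since the triangles are similar, the ratio of corresponding sides is constant.
Scale factor k = ST / AB = 18 / 6 = 3
TU = k * BC = 3 * 3 = 9

9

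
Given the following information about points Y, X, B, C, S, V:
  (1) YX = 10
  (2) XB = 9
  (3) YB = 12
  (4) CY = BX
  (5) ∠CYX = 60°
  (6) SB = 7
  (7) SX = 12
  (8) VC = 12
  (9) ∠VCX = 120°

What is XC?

From the given relations: CY = BX = 9.
Step 1: By the law of cosines on triangle XYC: XC² = 10² + 9² − 2·10·9·cos(60°) = 91, so XC = √91.

Therefore, the length of XC = √91.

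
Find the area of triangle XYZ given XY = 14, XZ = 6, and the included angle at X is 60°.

Area = (1/2) * XY * XZ * sin(X)
Area = (1/2) * 14 * 6 * sin(60°)
Area = (1/2) * 14 * 6 * sqrt(3)/2
Area = 21*sqrt(3)

21*sqrt(3)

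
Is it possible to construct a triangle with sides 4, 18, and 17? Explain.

For three segments to close into a triangle, no single side can be as long as the other two combined.
The longest side is 18, and 4 + 17 = 21 > 18.
A triangle can be formed.

Yes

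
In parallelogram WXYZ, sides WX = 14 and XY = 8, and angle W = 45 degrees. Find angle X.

Opposite sides of a parallelogram are parallel, so consecutive angles form co-interior angles on a transversal.
Co-interior angles sum to 180°, giving angle X = 180 - 45 = 135 degrees.

135 degrees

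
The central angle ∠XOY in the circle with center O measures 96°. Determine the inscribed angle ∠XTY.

By the inscribed angle theorem, the inscribed angle is half the central angle.
Inscribed angle = 96° / 2 = 48°

48°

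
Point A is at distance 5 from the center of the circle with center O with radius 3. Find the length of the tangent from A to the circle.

The tangent, radius, and line from the external point to the center form a right triangle.
The right angle is where the tangent meets the radius.
By the Pythagorean theorem: tangent² + 3² = 5²
tangent² = 25 - 9 = 16
tangent = 4

4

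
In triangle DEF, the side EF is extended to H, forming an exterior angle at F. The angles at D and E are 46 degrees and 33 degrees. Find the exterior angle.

By the exterior angle theorem, an exterior angle of a triangle equals the sum of the two remote interior angles.
Exterior angle = angle D + angle E
Exterior angle = 46 + 33 = 79 degrees

79 degrees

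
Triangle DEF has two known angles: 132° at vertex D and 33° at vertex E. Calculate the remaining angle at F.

Let angle F = x. Then 132 + 33 + x = 180.
x = 180 - 165 = 15 degrees.

15 degrees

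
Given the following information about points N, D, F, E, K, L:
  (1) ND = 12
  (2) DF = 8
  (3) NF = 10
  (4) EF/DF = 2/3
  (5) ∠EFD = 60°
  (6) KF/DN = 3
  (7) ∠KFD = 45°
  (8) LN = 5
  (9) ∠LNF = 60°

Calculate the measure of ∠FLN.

Step 1: By the law of cosines on triangle LNF: LF² = 5² + 10² − 2·5·10·cos(60°) = 75, so LF = 5·√3.
Step 2: By the inverse law of cosines on triangle FLN: cos(∠FLN) = ((5·√3)² + 5² − 10²) / (2·5·√3·5) = 0/86.6 = 0, so ∠FLN = 90°.

Therefore, the measure of angle ∠FLN = 90°.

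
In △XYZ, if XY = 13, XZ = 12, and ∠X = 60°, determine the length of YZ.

Law of cosines: YZ^2 = 13^2 + 12^2 - 2(13)(12)cos(60°) = 157, so YZ = sqrt(157).

sqrt(157)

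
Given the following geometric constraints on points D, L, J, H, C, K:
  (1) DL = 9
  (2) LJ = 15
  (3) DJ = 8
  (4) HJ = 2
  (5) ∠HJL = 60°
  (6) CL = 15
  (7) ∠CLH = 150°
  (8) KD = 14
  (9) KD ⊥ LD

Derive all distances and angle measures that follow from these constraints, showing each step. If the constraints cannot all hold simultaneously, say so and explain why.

The constraints are consistent.

Step 1: From LJ = 15, JH = 2, and ∠LJH = 60°, by the law of cosines:
  LH² = LJ² + JH² - 2·LJ·JH·cos(60°) = 225 + 4 - 30 = 199
  LH = √199

Step 2: From LD = 9, DK = 14, and ∠LDK = 90°, by the law of cosines:
  LK² = LD² + DK² - 2·LD·DK·cos(90°) = 81 + 196 - 0 = 277
  LK ≈ 16.64

Step 3: From DJ = 8, DL = 9, JL = 15, by the inverse law of cosines:
  cos(∠JDL) = (DJ² + DL² - JL²) / (2·DJ·DL)
  ∠JDL = 123.75°

Step 4: From LD = 9, LJ = 15, DJ = 8, by the inverse law of cosines:
  cos(∠DLJ) = (LD² + LJ² - DJ²) / (2·LD·LJ)
  ∠DLJ = 26.32°

Step 5: From JD = 8, JL = 15, DL = 9, by the inverse law of cosines:
  cos(∠DJL) = (JD² + JL² - DL²) / (2·JD·JL)
  ∠DJL = 29.93°

Step 6: From HL = √199, LC = 15, and ∠HLC = 150°, by the law of cosines:
  HC² = HL² + LC² - 2·HL·LC·cos(150°) = 199 + 225 + 366.5 = 790.5
  HC ≈ 28.12

Step 7: From LD = 9, LK = 16.64, DK = 14, by the inverse law of cosines:
  cos(∠DLK) = (LD² + LK² - DK²) / (2·LD·LK)
  ∠DLK = 57.26°

Step 8: From LH = √199, LJ = 15, HJ = 2, by the inverse law of cosines:
  cos(∠HLJ) = (LH² + LJ² - HJ²) / (2·LH·LJ)
  ∠HLJ = 7.05°

Step 9: From HJ = 2, HL = √199, JL = 15, by the inverse law of cosines:
  cos(∠JHL) = (HJ² + HL² - JL²) / (2·HJ·HL)
  ∠JHL = 112.95°

Step 10: From KD = 14, KL = 16.64, DL = 9, by the inverse law of cosines:
  cos(∠DKL) = (KD² + KL² - DL²) / (2·KD·KL)
  ∠DKL = 32.74°

Step 11: From HC = 28.12, HL = √199, CL = 15, by the inverse law of cosines:
  cos(∠CHL) = (HC² + HL² - CL²) / (2·HC·HL)
  ∠CHL = 15.47°

Step 12: From CH = 28.12, CL = 15, HL = √199, by the inverse law of cosines:
  cos(∠HCL) = (CH² + CL² - HL²) / (2·CH·CL)
  ∠HCL = 14.53°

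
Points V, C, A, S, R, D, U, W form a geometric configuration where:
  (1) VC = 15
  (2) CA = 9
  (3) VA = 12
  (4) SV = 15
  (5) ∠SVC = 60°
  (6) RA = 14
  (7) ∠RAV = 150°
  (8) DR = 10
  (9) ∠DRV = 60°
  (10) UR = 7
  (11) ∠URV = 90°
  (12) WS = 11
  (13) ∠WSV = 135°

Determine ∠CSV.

Step 1: By the law of cosines on triangle SVC: SC² = 15² + 15² − 2·15·15·cos(60°) = 225, so SC = 15.
Step 2: By the inverse law of cosines on triangle CSV: cos(∠CSV) = (15² + 15² − 15²) / (2·15·15) = 225/450 = 0.5, so ∠CSV = 60°.

Therefore, the measure of angle ∠CSV = 60°.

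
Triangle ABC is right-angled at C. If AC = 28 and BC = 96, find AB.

By the Pythagorean theorem: AB^2 = AC^2 + BC^2
AB^2 = 28^2 + 96^2 = 784 + 9216 = 10000
AB = sqrt(10000) = 100

100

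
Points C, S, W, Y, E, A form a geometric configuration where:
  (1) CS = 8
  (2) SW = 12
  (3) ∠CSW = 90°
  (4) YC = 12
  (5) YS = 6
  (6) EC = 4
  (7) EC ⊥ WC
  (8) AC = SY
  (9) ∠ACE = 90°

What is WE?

Step 1: By the law of cosines on triangle CSW: CW² = 8² + 12² − 2·8·12·cos(90°) = 208, so CW = 4·√13.
Step 2: By the law of cosines on triangle WCE: WE² = (4·√13)² + 4² − 2·4·√13·4·cos(90°) = 224, so WE = 4·√14.

Therefore, the length of WE = 4·√14.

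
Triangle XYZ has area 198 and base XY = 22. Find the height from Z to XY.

height = 2 * 198 / 22 = 18

18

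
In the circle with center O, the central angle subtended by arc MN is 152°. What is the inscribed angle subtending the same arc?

Inscribed angle = 152° / 2 = 76° (inscribed angle theorem).

76°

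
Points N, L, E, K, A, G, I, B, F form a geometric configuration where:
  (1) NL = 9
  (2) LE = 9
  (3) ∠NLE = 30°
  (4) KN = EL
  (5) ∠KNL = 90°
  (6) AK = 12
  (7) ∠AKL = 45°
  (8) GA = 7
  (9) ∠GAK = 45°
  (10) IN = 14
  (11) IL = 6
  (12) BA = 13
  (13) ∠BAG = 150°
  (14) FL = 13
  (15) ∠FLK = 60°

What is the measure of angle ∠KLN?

From the given relations: KN = EL = 9.
Step 1: By the law of cosines on triangle LNK: LK² = 9² + 9² − 2·9·9·cos(90°) = 162, so LK = 9·√2.
Step 2: By the inverse law of cosines on triangle KLN: cos(∠KLN) = ((9·√2)² + 9² − 9²) / (2·9·√2·9) = 162/229.1 = 0.7071, so ∠KLN = 45°.

Therefore, the measure of angle ∠KLN = 45°.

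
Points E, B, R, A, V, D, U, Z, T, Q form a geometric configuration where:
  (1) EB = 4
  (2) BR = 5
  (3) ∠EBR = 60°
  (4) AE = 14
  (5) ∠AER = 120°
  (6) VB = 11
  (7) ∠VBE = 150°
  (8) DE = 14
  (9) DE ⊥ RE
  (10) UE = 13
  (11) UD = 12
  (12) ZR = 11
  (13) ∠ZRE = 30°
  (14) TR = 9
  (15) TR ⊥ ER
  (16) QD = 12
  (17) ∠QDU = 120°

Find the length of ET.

Step 1: By the law of cosines on triangle EBR: ER² = 4² + 5² − 2·4·5·cos(60°) = 21, so ER = √21.
Step 2: By the law of cosines on triangle ERT: ET² = √21² + 9² − 2·√21·9·cos(90°) = 102, so ET = √102.

Therefore, the length of ET = √102.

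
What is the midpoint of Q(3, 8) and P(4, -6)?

M = ((x₁ + x₂)/2, (y₁ + y₂)/2)
= ((3 + 4)/2, (8 + -6)/2)
= (7/2, 2/2) = (7/2, 1)

(7/2, 1)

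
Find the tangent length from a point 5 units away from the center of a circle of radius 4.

tangent = √(d² - r²) = √(5² - 4²) = √(25 - 16) = √9 = 3

3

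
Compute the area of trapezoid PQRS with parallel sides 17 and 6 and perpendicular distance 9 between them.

Area = (17 + 6) * 9 / 2 = 207 / 2 = 207/2

207/2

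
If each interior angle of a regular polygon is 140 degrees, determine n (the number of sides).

Each interior angle of a regular n-gon is (n - 2) * 180 / n.
Setting this equal to 140:
(n - 2) * 180 / n = 140
Each exterior angle = 180 - 140 = 40 degrees.
Since exterior angles sum to 360: n = 360 / 40 = 9.

9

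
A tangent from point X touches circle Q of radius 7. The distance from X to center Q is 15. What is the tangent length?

The tangent, radius, and line from the external point to the center form a right triangle.
The right angle is where the tangent meets the radius.
By the Pythagorean theorem: tangent² + 7² = 15²
tangent² = 225 - 49 = 176
tangent = 4*sqrt(11)

4*sqrt(11)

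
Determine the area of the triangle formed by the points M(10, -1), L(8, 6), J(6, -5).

Shoelace: Area = (1/2)|10(6--5) + 8(-5--1) + 6(-1-6)| = (1/2)(36) = 18

18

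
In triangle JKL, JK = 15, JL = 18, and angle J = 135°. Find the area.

When two sides and the included angle are known, the area formula is (1/2)ab sin(C).
The height from one side to the opposite vertex is 18 sin(135°) = 9*sqrt(2).
Area = (1/2) * 15 * 9*sqrt(2) = 135*sqrt(2)/2.

135*sqrt(2)/2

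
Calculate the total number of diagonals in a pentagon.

Each of the 5 vertices connects to 2 non-adjacent vertices via diagonals.
Total connections = 5 × 2 = 10, but each diagonal is counted twice.
Number of diagonals = 10 / 2 = 5.

5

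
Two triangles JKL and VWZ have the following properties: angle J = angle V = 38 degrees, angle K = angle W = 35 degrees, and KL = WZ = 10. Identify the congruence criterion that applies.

The given information provides:
angle J = angle V = 38 degrees, angle K = angle W = 35 degrees, and KL = WZ = 10
This matches the AAS congruence theorem.
Two pairs of corresponding angles and a non-included side are equal (Angle-Angle-Side).

AAS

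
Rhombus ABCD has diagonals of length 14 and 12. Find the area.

Area = (14 * 12) / 2 = 168 / 2 = 84

84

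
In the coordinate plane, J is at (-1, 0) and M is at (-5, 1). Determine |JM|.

d = sqrt((-5 - -1)^2 + (1 - 0)^2)
d = sqrt(-4^2 + 1^2)
d = sqrt(16 + 1)
d = sqrt(17)

sqrt(17)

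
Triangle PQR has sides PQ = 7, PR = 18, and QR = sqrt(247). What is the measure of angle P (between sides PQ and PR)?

By the inverse law of cosines: cos(P) = (PQ² + PR² - QR²) / (2 × PQ × PR)
cos(P) = (7² + 18² - (sqrt(247))²) / (2 × 7 × 18)
cos(P) = (49 + 324 - (247)) / 252
cos(P) = 1/2
P = arccos(1/2) = 60°

60°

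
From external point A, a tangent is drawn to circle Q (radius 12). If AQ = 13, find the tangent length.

Let T be the point of tangency. Then QT ⊥ AT (radius ⊥ tangent).
In right triangle QTA: QA² = QT² + AT²
13² = 12² + AT²
AT² = 25, AT = 5

5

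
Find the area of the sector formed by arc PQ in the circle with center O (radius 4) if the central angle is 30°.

The full circle has area πr² = π(4)² = 16*pi.
The sector covers 30° out of 360°, a fraction of 1/12.
Sector area = 16*pi × 1/12 = 4*pi/3.

4*pi/3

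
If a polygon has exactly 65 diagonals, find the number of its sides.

Using d = n(n - 3)/2, we solve 65 = n(n - 3)/2.
So n(n - 3) = 130.
Testing n = 13: 13 * 10 = 130 = 130. Correct.
The polygon has 13 sides.

13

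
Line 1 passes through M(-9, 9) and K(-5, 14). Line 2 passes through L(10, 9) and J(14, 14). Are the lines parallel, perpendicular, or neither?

Slope of line 1: m1 = (14 - 9)/(-5 - -9) = 5/4 = 5/4
Slope of line 2: m2 = (14 - 9)/(14 - 10) = 5/4 = 5/4
Two lines are parallel if and only if they have equal slopes (or both are vertical).
Here m1 = m2 = 5/4, confirming the lines are parallel.

Parallel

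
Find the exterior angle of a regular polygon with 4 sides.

Each exterior angle of a regular n-gon is 360 / n.
For n = 4: 360 / 4 = 90 degrees.

90 degrees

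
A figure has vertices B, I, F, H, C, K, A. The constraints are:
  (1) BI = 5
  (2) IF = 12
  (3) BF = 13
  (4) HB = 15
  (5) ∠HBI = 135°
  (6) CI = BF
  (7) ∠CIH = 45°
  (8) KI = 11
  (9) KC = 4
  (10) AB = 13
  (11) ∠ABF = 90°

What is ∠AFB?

Step 1: By the law of cosines on triangle FBA: FA² = 13² + 13² − 2·13·13·cos(90°) = 338, so FA = 13·√2.
Step 2: By the inverse law of cosines on triangle AFB: cos(∠AFB) = ((13·√2)² + 13² − 13²) / (2·13·√2·13) = 338/478 = 0.7071, so ∠AFB = 45°.

Therefore, the measure of angle ∠AFB = 45°.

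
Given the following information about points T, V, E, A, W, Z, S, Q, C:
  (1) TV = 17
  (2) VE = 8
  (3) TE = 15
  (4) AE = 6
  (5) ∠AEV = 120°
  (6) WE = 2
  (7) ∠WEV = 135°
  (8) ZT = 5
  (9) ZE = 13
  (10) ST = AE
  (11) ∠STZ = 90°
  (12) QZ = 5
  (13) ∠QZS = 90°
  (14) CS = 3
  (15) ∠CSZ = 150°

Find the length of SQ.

From the given relations: ST = AE = 6.
Step 1: By the law of cosines on triangle ZTS: ZS² = 5² + 6² − 2·5·6·cos(90°) = 61, so ZS = √61.
Step 2: By the law of cosines on triangle SZQ: SQ² = √61² + 5² − 2·√61·5·cos(90°) = 86, so SQ = √86.

Therefore, the length of SQ = √86.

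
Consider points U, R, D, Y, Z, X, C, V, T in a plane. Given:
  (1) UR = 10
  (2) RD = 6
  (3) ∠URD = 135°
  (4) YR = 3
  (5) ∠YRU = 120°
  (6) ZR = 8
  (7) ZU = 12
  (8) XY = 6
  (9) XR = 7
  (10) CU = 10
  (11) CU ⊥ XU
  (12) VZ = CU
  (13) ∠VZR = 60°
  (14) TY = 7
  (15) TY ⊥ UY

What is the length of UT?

Step 1: By the law of cosines on triangle URY: UY² = 10² + 3² − 2·10·3·cos(120°) = 139, so UY = √139.
Step 2: By the law of cosines on triangle UYT: UT² = √139² + 7² − 2·√139·7·cos(90°) = 188, so UT = 2·√47.

Therefore, the length of UT = 2·√47.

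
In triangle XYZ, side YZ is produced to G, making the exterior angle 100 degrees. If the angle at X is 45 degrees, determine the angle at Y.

By the exterior angle theorem: exterior angle = sum of remote interior angles.
100 = 45 + angle Y
angle Y = 100 - 45 = 55 degrees

55 degrees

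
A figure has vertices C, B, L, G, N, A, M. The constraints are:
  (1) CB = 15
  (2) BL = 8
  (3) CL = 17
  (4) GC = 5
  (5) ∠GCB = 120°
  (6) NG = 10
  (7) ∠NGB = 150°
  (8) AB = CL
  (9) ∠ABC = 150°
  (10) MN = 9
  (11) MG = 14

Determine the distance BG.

Step 1: By the law of cosines on triangle BCG: BG² = 15² + 5² − 2·15·5·cos(120°) = 325, so BG = 5·√13.

Therefore, the length of BG = 5·√13.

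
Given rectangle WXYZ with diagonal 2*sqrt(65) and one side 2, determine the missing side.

b = sqrt(d^2 - a^2) = sqrt(260 - 4) = sqrt(256) = 16

16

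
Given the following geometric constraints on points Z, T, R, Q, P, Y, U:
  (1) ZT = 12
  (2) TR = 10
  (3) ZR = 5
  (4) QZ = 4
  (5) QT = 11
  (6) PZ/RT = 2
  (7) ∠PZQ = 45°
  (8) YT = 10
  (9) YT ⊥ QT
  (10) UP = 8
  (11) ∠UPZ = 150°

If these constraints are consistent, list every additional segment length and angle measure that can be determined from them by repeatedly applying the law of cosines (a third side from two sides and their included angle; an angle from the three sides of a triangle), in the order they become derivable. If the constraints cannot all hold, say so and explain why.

The constraints are consistent. Derivable facts, in order:
After 1 step:
- QP ≈ 17.4
- QY ≈ 14.87
- ZU ≈ 27.22
- ∠QTZ = 19.41°
- ∠QZT = 66.03°
- ∠RTZ = 24.15°
- ∠RZT = 54.9°
- ∠TQZ = 94.56°
- ∠TRZ = 100.95°
After 2 steps:
- ∠PQZ = 125.65°
- ∠PUZ = 21.55°
- ∠PZU = 8.45°
- ∠QPZ = 9.35°
- ∠QYT = 47.73°
- ∠TQY = 42.27°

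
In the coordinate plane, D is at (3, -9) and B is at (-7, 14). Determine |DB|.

d = sqrt((-10)^2 + (23)^2) = sqrt(629)

sqrt(629)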